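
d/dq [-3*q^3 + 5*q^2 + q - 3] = -9*q^2 + 10*q + 1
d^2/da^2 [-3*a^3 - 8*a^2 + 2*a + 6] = -18*a - 16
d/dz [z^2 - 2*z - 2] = 2*z - 2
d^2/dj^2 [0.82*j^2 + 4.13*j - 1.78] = 1.64000000000000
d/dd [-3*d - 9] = -3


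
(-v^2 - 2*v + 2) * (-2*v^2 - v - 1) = 2*v^4 + 5*v^3 - v^2 - 2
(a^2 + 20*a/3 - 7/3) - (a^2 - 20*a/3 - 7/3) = 40*a/3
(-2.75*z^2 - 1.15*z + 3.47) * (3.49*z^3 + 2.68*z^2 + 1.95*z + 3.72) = -9.5975*z^5 - 11.3835*z^4 + 3.6658*z^3 - 3.1729*z^2 + 2.4885*z + 12.9084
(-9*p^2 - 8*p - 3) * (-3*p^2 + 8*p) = 27*p^4 - 48*p^3 - 55*p^2 - 24*p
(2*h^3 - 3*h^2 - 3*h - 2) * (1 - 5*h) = -10*h^4 + 17*h^3 + 12*h^2 + 7*h - 2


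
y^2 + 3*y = y*(y + 3)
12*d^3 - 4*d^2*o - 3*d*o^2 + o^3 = (-3*d + o)*(-2*d + o)*(2*d + o)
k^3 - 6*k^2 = k^2*(k - 6)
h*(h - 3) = h^2 - 3*h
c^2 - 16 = (c - 4)*(c + 4)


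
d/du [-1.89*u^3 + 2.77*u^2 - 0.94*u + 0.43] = -5.67*u^2 + 5.54*u - 0.94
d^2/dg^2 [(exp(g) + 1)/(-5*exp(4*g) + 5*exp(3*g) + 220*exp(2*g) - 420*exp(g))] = (-9*exp(7*g) - 5*exp(6*g) + 107*exp(5*g) + 1143*exp(4*g) - 2672*exp(3*g) - 11272*exp(2*g) + 11088*exp(g) - 7056)*exp(-g)/(5*(exp(9*g) - 3*exp(8*g) - 129*exp(7*g) + 515*exp(6*g) + 5172*exp(5*g) - 27732*exp(4*g) - 41840*exp(3*g) + 466704*exp(2*g) - 931392*exp(g) + 592704))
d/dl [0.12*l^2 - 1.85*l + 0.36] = 0.24*l - 1.85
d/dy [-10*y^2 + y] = 1 - 20*y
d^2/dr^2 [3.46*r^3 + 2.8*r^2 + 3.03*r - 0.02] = 20.76*r + 5.6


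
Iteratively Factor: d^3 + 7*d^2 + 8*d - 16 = (d + 4)*(d^2 + 3*d - 4) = (d - 1)*(d + 4)*(d + 4)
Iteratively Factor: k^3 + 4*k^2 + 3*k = (k + 1)*(k^2 + 3*k) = k*(k + 1)*(k + 3)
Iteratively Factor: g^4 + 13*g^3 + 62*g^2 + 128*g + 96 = (g + 3)*(g^3 + 10*g^2 + 32*g + 32) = (g + 2)*(g + 3)*(g^2 + 8*g + 16) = (g + 2)*(g + 3)*(g + 4)*(g + 4)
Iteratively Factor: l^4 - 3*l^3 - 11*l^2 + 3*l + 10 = (l + 2)*(l^3 - 5*l^2 - l + 5) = (l + 1)*(l + 2)*(l^2 - 6*l + 5) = (l - 5)*(l + 1)*(l + 2)*(l - 1)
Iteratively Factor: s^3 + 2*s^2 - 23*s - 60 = (s + 3)*(s^2 - s - 20) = (s - 5)*(s + 3)*(s + 4)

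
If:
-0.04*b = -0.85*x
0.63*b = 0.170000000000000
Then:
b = 0.27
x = 0.01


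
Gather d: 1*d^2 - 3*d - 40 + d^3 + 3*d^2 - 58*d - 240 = d^3 + 4*d^2 - 61*d - 280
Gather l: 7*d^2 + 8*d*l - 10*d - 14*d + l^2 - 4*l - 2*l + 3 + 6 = 7*d^2 - 24*d + l^2 + l*(8*d - 6) + 9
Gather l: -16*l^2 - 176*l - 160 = -16*l^2 - 176*l - 160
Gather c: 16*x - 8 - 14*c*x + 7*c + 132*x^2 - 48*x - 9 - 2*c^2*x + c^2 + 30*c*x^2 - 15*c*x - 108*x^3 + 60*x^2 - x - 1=c^2*(1 - 2*x) + c*(30*x^2 - 29*x + 7) - 108*x^3 + 192*x^2 - 33*x - 18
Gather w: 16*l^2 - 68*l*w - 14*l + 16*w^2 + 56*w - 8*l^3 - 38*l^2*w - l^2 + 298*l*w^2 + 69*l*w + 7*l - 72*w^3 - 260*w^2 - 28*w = -8*l^3 + 15*l^2 - 7*l - 72*w^3 + w^2*(298*l - 244) + w*(-38*l^2 + l + 28)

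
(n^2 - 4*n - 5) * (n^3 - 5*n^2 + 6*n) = n^5 - 9*n^4 + 21*n^3 + n^2 - 30*n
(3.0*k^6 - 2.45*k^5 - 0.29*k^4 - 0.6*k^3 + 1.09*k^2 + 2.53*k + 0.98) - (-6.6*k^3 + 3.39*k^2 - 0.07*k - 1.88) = 3.0*k^6 - 2.45*k^5 - 0.29*k^4 + 6.0*k^3 - 2.3*k^2 + 2.6*k + 2.86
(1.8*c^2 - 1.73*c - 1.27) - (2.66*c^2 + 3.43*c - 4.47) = -0.86*c^2 - 5.16*c + 3.2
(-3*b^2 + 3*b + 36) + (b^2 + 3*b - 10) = -2*b^2 + 6*b + 26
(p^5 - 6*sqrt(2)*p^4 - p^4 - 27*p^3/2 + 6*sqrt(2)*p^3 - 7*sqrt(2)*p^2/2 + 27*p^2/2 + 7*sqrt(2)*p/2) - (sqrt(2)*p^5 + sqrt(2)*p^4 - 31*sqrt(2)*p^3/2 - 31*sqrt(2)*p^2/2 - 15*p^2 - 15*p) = -sqrt(2)*p^5 + p^5 - 7*sqrt(2)*p^4 - p^4 - 27*p^3/2 + 43*sqrt(2)*p^3/2 + 12*sqrt(2)*p^2 + 57*p^2/2 + 7*sqrt(2)*p/2 + 15*p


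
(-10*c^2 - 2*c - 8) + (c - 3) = -10*c^2 - c - 11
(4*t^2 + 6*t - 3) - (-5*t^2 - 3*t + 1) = 9*t^2 + 9*t - 4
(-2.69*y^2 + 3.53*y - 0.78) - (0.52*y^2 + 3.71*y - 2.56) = -3.21*y^2 - 0.18*y + 1.78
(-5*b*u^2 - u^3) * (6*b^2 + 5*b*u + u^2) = -30*b^3*u^2 - 31*b^2*u^3 - 10*b*u^4 - u^5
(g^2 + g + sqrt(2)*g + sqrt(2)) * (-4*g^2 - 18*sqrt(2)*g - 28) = -4*g^4 - 22*sqrt(2)*g^3 - 4*g^3 - 64*g^2 - 22*sqrt(2)*g^2 - 64*g - 28*sqrt(2)*g - 28*sqrt(2)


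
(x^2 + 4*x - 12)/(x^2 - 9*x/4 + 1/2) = 4*(x + 6)/(4*x - 1)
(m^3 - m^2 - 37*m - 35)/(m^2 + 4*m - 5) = (m^2 - 6*m - 7)/(m - 1)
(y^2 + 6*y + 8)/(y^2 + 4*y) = (y + 2)/y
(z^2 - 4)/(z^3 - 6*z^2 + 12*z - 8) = (z + 2)/(z^2 - 4*z + 4)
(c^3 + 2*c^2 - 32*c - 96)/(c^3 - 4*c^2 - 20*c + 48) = (c + 4)/(c - 2)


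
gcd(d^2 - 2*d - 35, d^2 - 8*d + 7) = d - 7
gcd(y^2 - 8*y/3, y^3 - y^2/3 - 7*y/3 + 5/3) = 1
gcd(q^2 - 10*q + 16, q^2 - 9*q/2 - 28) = q - 8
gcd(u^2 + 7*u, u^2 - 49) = u + 7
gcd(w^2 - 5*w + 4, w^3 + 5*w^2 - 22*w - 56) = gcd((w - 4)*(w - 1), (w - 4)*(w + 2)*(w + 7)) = w - 4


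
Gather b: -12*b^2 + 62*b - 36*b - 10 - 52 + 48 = -12*b^2 + 26*b - 14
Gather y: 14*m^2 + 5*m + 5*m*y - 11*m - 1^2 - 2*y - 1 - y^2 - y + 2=14*m^2 - 6*m - y^2 + y*(5*m - 3)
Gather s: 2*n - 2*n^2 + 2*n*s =-2*n^2 + 2*n*s + 2*n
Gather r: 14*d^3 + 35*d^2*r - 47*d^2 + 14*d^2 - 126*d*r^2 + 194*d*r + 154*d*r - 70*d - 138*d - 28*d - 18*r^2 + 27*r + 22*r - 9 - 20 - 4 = 14*d^3 - 33*d^2 - 236*d + r^2*(-126*d - 18) + r*(35*d^2 + 348*d + 49) - 33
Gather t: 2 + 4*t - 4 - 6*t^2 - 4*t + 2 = -6*t^2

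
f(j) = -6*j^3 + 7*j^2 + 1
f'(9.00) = -1332.00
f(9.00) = -3806.00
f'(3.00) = -120.00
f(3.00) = -98.00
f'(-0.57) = -13.83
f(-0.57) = 4.39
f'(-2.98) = -201.57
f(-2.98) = 221.94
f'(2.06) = -47.54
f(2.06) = -21.75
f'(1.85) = -35.70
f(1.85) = -13.03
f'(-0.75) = -20.62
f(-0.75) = 7.47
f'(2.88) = -108.98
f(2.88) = -84.27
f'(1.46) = -17.93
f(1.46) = -2.75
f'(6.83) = -744.06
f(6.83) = -1584.13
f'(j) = -18*j^2 + 14*j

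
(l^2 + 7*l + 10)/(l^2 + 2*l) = (l + 5)/l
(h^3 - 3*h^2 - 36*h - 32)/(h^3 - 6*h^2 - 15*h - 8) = (h + 4)/(h + 1)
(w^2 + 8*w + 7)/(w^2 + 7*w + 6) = (w + 7)/(w + 6)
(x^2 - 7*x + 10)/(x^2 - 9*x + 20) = (x - 2)/(x - 4)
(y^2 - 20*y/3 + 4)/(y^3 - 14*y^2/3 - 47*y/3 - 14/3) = (-3*y^2 + 20*y - 12)/(-3*y^3 + 14*y^2 + 47*y + 14)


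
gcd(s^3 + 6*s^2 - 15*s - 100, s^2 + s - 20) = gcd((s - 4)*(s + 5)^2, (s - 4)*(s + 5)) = s^2 + s - 20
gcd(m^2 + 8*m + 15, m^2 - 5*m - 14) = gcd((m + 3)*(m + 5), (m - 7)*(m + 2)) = 1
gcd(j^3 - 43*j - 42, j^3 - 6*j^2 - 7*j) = j^2 - 6*j - 7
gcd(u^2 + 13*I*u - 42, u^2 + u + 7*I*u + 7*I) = u + 7*I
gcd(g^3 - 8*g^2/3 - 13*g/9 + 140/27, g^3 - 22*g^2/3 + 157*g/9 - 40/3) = g - 5/3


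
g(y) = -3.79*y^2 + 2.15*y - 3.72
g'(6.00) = -43.33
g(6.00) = -127.26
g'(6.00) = -43.33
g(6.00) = -127.26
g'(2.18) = -14.37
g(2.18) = -17.04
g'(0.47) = -1.41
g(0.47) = -3.55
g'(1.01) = -5.51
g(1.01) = -5.41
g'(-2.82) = 23.53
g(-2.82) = -39.92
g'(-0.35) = 4.80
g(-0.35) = -4.94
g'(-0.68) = 7.30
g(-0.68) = -6.93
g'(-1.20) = 11.25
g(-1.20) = -11.76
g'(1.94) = -12.56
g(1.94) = -13.81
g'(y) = 2.15 - 7.58*y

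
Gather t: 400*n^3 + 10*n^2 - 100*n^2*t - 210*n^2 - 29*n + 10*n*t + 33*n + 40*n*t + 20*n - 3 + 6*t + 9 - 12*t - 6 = 400*n^3 - 200*n^2 + 24*n + t*(-100*n^2 + 50*n - 6)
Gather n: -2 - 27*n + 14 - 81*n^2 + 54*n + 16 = -81*n^2 + 27*n + 28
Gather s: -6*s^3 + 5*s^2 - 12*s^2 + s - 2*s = -6*s^3 - 7*s^2 - s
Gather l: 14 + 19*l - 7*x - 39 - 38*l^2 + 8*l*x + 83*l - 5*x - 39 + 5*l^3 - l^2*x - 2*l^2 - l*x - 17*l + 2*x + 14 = 5*l^3 + l^2*(-x - 40) + l*(7*x + 85) - 10*x - 50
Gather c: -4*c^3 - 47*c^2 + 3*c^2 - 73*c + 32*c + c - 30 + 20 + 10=-4*c^3 - 44*c^2 - 40*c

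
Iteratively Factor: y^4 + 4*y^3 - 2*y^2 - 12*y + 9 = (y - 1)*(y^3 + 5*y^2 + 3*y - 9) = (y - 1)*(y + 3)*(y^2 + 2*y - 3) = (y - 1)^2*(y + 3)*(y + 3)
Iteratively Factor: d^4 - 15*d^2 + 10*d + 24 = (d - 2)*(d^3 + 2*d^2 - 11*d - 12) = (d - 2)*(d + 1)*(d^2 + d - 12) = (d - 3)*(d - 2)*(d + 1)*(d + 4)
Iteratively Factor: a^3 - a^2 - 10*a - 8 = (a + 2)*(a^2 - 3*a - 4) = (a + 1)*(a + 2)*(a - 4)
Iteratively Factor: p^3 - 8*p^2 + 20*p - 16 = (p - 2)*(p^2 - 6*p + 8) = (p - 2)^2*(p - 4)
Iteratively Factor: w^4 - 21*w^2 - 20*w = (w)*(w^3 - 21*w - 20) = w*(w + 1)*(w^2 - w - 20) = w*(w - 5)*(w + 1)*(w + 4)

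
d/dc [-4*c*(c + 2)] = -8*c - 8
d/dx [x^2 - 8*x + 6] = 2*x - 8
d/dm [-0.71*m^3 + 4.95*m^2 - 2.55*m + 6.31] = -2.13*m^2 + 9.9*m - 2.55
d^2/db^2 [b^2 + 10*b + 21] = 2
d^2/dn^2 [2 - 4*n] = 0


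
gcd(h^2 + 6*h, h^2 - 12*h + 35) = 1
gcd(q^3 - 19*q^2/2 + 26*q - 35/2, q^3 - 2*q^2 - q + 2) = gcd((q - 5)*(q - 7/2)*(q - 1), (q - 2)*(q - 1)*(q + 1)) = q - 1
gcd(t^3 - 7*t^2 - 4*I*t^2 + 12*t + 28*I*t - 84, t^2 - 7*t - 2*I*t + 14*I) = t - 7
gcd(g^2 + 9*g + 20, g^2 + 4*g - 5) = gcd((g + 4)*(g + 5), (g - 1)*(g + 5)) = g + 5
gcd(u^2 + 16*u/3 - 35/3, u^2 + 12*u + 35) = u + 7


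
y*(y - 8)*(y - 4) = y^3 - 12*y^2 + 32*y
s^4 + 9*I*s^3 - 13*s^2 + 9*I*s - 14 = (s - I)*(s + I)*(s + 2*I)*(s + 7*I)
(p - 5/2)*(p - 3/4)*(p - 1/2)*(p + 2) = p^4 - 7*p^3/4 - 4*p^2 + 97*p/16 - 15/8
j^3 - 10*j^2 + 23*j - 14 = (j - 7)*(j - 2)*(j - 1)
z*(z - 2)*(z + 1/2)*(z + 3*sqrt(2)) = z^4 - 3*z^3/2 + 3*sqrt(2)*z^3 - 9*sqrt(2)*z^2/2 - z^2 - 3*sqrt(2)*z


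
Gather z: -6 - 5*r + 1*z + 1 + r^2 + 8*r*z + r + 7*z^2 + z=r^2 - 4*r + 7*z^2 + z*(8*r + 2) - 5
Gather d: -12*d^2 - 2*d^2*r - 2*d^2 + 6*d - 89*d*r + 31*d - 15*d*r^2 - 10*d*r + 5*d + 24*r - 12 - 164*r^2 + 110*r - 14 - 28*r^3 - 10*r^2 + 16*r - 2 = d^2*(-2*r - 14) + d*(-15*r^2 - 99*r + 42) - 28*r^3 - 174*r^2 + 150*r - 28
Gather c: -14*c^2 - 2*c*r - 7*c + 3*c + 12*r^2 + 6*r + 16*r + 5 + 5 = -14*c^2 + c*(-2*r - 4) + 12*r^2 + 22*r + 10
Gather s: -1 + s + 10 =s + 9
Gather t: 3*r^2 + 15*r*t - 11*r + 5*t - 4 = 3*r^2 - 11*r + t*(15*r + 5) - 4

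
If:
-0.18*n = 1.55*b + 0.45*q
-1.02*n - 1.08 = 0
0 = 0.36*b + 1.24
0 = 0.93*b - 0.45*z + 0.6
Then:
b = -3.44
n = -1.06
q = 12.29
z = -5.79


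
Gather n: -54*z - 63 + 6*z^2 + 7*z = 6*z^2 - 47*z - 63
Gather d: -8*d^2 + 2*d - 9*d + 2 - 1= -8*d^2 - 7*d + 1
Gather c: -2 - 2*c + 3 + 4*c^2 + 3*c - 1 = 4*c^2 + c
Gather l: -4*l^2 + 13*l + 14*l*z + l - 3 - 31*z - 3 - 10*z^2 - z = -4*l^2 + l*(14*z + 14) - 10*z^2 - 32*z - 6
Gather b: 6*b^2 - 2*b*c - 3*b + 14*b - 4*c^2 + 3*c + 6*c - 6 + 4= 6*b^2 + b*(11 - 2*c) - 4*c^2 + 9*c - 2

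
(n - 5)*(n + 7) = n^2 + 2*n - 35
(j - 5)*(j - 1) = j^2 - 6*j + 5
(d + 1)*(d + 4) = d^2 + 5*d + 4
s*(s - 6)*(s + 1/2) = s^3 - 11*s^2/2 - 3*s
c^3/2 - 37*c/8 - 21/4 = (c/2 + 1)*(c - 7/2)*(c + 3/2)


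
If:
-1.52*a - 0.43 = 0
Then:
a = -0.28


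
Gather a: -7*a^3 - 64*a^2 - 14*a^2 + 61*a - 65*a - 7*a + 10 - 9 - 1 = -7*a^3 - 78*a^2 - 11*a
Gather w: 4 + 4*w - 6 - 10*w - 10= -6*w - 12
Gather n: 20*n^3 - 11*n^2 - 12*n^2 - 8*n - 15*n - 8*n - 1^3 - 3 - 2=20*n^3 - 23*n^2 - 31*n - 6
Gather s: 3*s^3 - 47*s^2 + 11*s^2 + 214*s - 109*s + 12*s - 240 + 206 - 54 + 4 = 3*s^3 - 36*s^2 + 117*s - 84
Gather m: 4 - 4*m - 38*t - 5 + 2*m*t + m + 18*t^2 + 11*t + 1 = m*(2*t - 3) + 18*t^2 - 27*t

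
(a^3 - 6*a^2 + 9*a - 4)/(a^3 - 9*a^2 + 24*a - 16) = (a - 1)/(a - 4)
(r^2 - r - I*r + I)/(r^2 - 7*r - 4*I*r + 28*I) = (r^2 - r - I*r + I)/(r^2 - 7*r - 4*I*r + 28*I)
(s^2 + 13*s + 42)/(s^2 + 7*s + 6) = (s + 7)/(s + 1)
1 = 1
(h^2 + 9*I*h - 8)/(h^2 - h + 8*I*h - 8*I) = (h + I)/(h - 1)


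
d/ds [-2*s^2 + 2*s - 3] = 2 - 4*s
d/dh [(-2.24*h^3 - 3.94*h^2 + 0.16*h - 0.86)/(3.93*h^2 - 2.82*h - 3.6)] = (-8.8032*h^4 + 12.6336*h^3 + 34.674*h^2 + 35.1276*h - 3.0012)/(15.4449*h^4 - 22.1652*h^3 - 20.3436*h^2 + 20.304*h + 12.96)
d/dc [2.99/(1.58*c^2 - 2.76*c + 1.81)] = (8.2524 - 9.4484*c)/(1.58*c^2 - 2.76*c + 1.81)^2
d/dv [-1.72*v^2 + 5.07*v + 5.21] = 5.07 - 3.44*v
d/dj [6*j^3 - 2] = 18*j^2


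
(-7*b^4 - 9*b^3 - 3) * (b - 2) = -7*b^5 + 5*b^4 + 18*b^3 - 3*b + 6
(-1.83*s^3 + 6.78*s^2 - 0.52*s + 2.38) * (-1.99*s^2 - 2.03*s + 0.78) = 3.6417*s^5 - 9.7773*s^4 - 14.156*s^3 + 1.6078*s^2 - 5.237*s + 1.8564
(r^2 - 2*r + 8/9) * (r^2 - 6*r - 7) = r^4 - 8*r^3 + 53*r^2/9 + 26*r/3 - 56/9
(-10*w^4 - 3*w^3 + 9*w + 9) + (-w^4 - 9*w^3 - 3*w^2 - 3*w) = -11*w^4 - 12*w^3 - 3*w^2 + 6*w + 9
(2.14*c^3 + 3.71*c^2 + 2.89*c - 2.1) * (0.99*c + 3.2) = 2.1186*c^4 + 10.5209*c^3 + 14.7331*c^2 + 7.169*c - 6.72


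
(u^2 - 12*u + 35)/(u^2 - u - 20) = (u - 7)/(u + 4)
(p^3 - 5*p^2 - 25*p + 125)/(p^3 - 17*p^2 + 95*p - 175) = (p + 5)/(p - 7)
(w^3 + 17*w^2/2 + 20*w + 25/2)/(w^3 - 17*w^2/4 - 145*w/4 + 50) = 2*(2*w^2 + 7*w + 5)/(4*w^2 - 37*w + 40)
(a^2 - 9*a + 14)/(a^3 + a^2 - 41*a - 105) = (a - 2)/(a^2 + 8*a + 15)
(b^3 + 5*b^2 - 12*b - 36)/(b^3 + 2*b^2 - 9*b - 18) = (b + 6)/(b + 3)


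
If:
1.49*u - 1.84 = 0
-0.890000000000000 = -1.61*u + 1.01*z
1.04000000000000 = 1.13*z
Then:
No Solution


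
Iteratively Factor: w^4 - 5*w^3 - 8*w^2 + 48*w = (w - 4)*(w^3 - w^2 - 12*w) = (w - 4)^2*(w^2 + 3*w) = (w - 4)^2*(w + 3)*(w)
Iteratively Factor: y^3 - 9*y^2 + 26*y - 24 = (y - 4)*(y^2 - 5*y + 6) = (y - 4)*(y - 2)*(y - 3)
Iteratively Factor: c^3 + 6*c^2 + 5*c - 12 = (c + 3)*(c^2 + 3*c - 4) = (c - 1)*(c + 3)*(c + 4)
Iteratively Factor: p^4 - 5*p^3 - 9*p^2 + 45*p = (p + 3)*(p^3 - 8*p^2 + 15*p) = (p - 5)*(p + 3)*(p^2 - 3*p) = (p - 5)*(p - 3)*(p + 3)*(p)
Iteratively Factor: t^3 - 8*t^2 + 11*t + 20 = (t + 1)*(t^2 - 9*t + 20) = (t - 4)*(t + 1)*(t - 5)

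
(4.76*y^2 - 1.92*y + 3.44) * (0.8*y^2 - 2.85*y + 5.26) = 3.808*y^4 - 15.102*y^3 + 33.2616*y^2 - 19.9032*y + 18.0944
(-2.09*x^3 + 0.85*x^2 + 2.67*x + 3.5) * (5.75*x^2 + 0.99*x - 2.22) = -12.0175*x^5 + 2.8184*x^4 + 20.8338*x^3 + 20.8813*x^2 - 2.4624*x - 7.77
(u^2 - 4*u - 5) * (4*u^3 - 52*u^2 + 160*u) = 4*u^5 - 68*u^4 + 348*u^3 - 380*u^2 - 800*u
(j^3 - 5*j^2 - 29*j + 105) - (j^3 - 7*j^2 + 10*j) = 2*j^2 - 39*j + 105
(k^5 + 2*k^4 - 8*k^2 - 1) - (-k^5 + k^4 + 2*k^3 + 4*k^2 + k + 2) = 2*k^5 + k^4 - 2*k^3 - 12*k^2 - k - 3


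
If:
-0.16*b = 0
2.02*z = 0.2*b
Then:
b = 0.00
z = 0.00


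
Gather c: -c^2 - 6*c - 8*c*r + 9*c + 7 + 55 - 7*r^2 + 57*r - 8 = -c^2 + c*(3 - 8*r) - 7*r^2 + 57*r + 54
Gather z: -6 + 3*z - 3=3*z - 9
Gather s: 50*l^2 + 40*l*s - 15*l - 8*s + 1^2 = 50*l^2 - 15*l + s*(40*l - 8) + 1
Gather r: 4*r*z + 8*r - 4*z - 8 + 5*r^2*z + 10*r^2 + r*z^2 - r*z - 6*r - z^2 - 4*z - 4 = r^2*(5*z + 10) + r*(z^2 + 3*z + 2) - z^2 - 8*z - 12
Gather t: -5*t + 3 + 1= 4 - 5*t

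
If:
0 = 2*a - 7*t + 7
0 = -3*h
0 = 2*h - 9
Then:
No Solution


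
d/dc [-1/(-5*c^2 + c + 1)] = (1 - 10*c)/(-5*c^2 + c + 1)^2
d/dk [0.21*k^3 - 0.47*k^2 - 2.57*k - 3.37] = 0.63*k^2 - 0.94*k - 2.57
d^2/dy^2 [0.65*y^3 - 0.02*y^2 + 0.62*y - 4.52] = 3.9*y - 0.04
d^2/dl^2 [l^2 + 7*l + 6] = 2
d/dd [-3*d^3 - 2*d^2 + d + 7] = -9*d^2 - 4*d + 1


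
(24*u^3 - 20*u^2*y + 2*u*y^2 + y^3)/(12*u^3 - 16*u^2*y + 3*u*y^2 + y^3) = (-2*u + y)/(-u + y)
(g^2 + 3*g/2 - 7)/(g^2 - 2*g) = (g + 7/2)/g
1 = 1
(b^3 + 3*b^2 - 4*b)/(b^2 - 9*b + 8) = b*(b + 4)/(b - 8)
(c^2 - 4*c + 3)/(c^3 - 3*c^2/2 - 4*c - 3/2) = 2*(c - 1)/(2*c^2 + 3*c + 1)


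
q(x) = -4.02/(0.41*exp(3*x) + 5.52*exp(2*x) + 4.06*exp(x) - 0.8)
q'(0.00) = 0.78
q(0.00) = -0.44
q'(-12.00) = 0.00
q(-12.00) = 5.03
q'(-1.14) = 8.56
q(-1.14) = -3.73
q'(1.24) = 0.09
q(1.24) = -0.04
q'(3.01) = 0.00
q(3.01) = -0.00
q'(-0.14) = 0.99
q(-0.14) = -0.56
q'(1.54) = 0.05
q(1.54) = -0.02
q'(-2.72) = 4.91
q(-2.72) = 7.91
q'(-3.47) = 1.23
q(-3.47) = 6.02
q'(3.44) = 0.00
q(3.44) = -0.00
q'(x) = -4.02*(-1.23*exp(3*x) - 11.04*exp(2*x) - 4.06*exp(x))/(0.41*exp(3*x) + 5.52*exp(2*x) + 4.06*exp(x) - 0.8)^2 = (4.9446*exp(2*x) + 44.3808*exp(x) + 16.3212)*exp(x)/(0.41*exp(3*x) + 5.52*exp(2*x) + 4.06*exp(x) - 0.8)^2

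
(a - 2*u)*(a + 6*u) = a^2 + 4*a*u - 12*u^2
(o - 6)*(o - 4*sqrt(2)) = o^2 - 6*o - 4*sqrt(2)*o + 24*sqrt(2)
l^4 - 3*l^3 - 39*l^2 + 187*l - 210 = (l - 5)*(l - 3)*(l - 2)*(l + 7)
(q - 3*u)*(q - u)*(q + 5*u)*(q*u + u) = q^4*u + q^3*u^2 + q^3*u - 17*q^2*u^3 + q^2*u^2 + 15*q*u^4 - 17*q*u^3 + 15*u^4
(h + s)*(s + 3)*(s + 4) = h*s^2 + 7*h*s + 12*h + s^3 + 7*s^2 + 12*s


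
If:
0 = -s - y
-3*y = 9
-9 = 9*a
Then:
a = -1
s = 3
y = -3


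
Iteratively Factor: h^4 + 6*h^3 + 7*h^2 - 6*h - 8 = (h - 1)*(h^3 + 7*h^2 + 14*h + 8) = (h - 1)*(h + 4)*(h^2 + 3*h + 2) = (h - 1)*(h + 2)*(h + 4)*(h + 1)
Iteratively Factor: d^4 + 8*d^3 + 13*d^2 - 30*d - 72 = (d + 3)*(d^3 + 5*d^2 - 2*d - 24) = (d + 3)^2*(d^2 + 2*d - 8) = (d + 3)^2*(d + 4)*(d - 2)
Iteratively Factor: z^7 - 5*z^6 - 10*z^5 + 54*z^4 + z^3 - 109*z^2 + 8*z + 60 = (z + 3)*(z^6 - 8*z^5 + 14*z^4 + 12*z^3 - 35*z^2 - 4*z + 20) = (z + 1)*(z + 3)*(z^5 - 9*z^4 + 23*z^3 - 11*z^2 - 24*z + 20) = (z - 2)*(z + 1)*(z + 3)*(z^4 - 7*z^3 + 9*z^2 + 7*z - 10) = (z - 2)*(z - 1)*(z + 1)*(z + 3)*(z^3 - 6*z^2 + 3*z + 10) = (z - 5)*(z - 2)*(z - 1)*(z + 1)*(z + 3)*(z^2 - z - 2) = (z - 5)*(z - 2)^2*(z - 1)*(z + 1)*(z + 3)*(z + 1)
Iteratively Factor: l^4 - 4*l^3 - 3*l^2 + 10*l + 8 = (l - 4)*(l^3 - 3*l - 2) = (l - 4)*(l + 1)*(l^2 - l - 2) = (l - 4)*(l + 1)^2*(l - 2)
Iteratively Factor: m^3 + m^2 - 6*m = (m - 2)*(m^2 + 3*m) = (m - 2)*(m + 3)*(m)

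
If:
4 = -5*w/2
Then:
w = -8/5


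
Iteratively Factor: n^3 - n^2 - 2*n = (n - 2)*(n^2 + n) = (n - 2)*(n + 1)*(n)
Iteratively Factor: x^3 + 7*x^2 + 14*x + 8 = (x + 4)*(x^2 + 3*x + 2) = (x + 1)*(x + 4)*(x + 2)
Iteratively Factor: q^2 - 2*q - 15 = (q - 5)*(q + 3)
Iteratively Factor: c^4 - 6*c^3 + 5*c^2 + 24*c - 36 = (c - 3)*(c^3 - 3*c^2 - 4*c + 12) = (c - 3)*(c - 2)*(c^2 - c - 6) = (c - 3)^2*(c - 2)*(c + 2)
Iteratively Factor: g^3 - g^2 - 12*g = (g)*(g^2 - g - 12) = g*(g - 4)*(g + 3)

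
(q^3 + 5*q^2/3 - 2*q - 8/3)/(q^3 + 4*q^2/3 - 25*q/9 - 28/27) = 9*(q^2 + 3*q + 2)/(9*q^2 + 24*q + 7)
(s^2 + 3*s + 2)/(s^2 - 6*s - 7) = (s + 2)/(s - 7)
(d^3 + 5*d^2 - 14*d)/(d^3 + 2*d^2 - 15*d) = (d^2 + 5*d - 14)/(d^2 + 2*d - 15)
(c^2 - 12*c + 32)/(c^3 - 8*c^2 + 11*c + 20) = (c - 8)/(c^2 - 4*c - 5)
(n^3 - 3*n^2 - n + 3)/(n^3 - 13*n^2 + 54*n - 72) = (n^2 - 1)/(n^2 - 10*n + 24)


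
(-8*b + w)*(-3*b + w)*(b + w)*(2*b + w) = 48*b^4 + 50*b^3*w - 7*b^2*w^2 - 8*b*w^3 + w^4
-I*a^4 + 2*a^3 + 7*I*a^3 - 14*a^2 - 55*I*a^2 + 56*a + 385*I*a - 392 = (a - 7)*(a - 7*I)*(a + 8*I)*(-I*a + 1)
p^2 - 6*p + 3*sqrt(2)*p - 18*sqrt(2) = (p - 6)*(p + 3*sqrt(2))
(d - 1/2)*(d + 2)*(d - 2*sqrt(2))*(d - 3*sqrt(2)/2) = d^4 - 7*sqrt(2)*d^3/2 + 3*d^3/2 - 21*sqrt(2)*d^2/4 + 5*d^2 + 7*sqrt(2)*d/2 + 9*d - 6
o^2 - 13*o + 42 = (o - 7)*(o - 6)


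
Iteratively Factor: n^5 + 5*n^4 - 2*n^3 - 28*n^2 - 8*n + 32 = (n + 2)*(n^4 + 3*n^3 - 8*n^2 - 12*n + 16) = (n + 2)^2*(n^3 + n^2 - 10*n + 8) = (n - 1)*(n + 2)^2*(n^2 + 2*n - 8) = (n - 2)*(n - 1)*(n + 2)^2*(n + 4)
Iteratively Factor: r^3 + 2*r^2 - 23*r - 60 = (r + 3)*(r^2 - r - 20) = (r + 3)*(r + 4)*(r - 5)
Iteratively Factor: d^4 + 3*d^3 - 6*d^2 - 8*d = (d)*(d^3 + 3*d^2 - 6*d - 8) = d*(d + 1)*(d^2 + 2*d - 8) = d*(d - 2)*(d + 1)*(d + 4)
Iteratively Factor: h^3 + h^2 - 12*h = (h)*(h^2 + h - 12) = h*(h - 3)*(h + 4)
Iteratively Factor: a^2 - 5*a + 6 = (a - 3)*(a - 2)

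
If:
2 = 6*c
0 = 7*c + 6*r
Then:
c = 1/3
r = -7/18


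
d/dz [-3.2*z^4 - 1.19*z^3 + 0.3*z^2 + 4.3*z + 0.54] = -12.8*z^3 - 3.57*z^2 + 0.6*z + 4.3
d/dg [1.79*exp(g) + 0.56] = 1.79*exp(g)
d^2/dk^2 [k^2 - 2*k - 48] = 2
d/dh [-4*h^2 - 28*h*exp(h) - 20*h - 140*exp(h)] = -28*h*exp(h) - 8*h - 168*exp(h) - 20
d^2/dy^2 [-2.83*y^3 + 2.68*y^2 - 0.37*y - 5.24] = 5.36 - 16.98*y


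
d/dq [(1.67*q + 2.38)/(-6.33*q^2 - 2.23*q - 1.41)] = (10.5711*q^2 + 30.1308*q + 2.9527)/(40.0689*q^4 + 28.2318*q^3 + 22.8235*q^2 + 6.2886*q + 1.9881)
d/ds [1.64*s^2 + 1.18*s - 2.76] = 3.28*s + 1.18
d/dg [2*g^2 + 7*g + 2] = 4*g + 7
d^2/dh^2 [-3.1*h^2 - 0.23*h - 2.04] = -6.20000000000000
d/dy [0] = 0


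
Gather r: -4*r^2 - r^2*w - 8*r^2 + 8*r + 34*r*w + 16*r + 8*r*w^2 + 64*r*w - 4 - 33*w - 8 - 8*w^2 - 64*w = r^2*(-w - 12) + r*(8*w^2 + 98*w + 24) - 8*w^2 - 97*w - 12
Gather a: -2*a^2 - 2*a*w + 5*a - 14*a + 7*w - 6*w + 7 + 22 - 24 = -2*a^2 + a*(-2*w - 9) + w + 5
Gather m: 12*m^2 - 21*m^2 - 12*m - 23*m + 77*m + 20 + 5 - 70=-9*m^2 + 42*m - 45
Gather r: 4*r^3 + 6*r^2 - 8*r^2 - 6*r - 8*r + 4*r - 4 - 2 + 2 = 4*r^3 - 2*r^2 - 10*r - 4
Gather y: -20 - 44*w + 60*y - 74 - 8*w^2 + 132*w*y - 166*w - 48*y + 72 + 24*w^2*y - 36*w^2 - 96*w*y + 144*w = -44*w^2 - 66*w + y*(24*w^2 + 36*w + 12) - 22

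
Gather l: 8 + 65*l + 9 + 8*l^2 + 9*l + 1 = 8*l^2 + 74*l + 18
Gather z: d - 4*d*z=-4*d*z + d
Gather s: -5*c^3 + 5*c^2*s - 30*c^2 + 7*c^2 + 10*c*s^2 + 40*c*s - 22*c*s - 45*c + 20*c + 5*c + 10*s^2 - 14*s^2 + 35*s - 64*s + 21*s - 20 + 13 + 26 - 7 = -5*c^3 - 23*c^2 - 20*c + s^2*(10*c - 4) + s*(5*c^2 + 18*c - 8) + 12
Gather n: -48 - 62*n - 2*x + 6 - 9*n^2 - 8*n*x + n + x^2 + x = -9*n^2 + n*(-8*x - 61) + x^2 - x - 42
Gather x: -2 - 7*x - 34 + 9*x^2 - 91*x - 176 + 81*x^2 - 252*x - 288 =90*x^2 - 350*x - 500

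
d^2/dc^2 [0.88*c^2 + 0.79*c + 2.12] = 1.76000000000000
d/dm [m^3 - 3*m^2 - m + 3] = 3*m^2 - 6*m - 1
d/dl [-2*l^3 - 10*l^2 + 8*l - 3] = -6*l^2 - 20*l + 8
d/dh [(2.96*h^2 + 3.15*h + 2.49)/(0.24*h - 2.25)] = (0.7104*h^2 - 13.32*h - 7.6851)/(0.0576*h^2 - 1.08*h + 5.0625)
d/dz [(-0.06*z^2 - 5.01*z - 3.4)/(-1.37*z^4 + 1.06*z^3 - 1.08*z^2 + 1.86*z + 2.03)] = (-0.1644*z^5 - 20.5275*z^4 - 8.0108*z^3 + 5.2896*z^2 - 7.5876*z - 3.8463)/(1.8769*z^8 - 2.9044*z^7 + 4.0828*z^6 - 7.386*z^5 - 0.452599999999999*z^4 + 0.285999999999999*z^3 - 0.9252*z^2 + 7.5516*z + 4.1209)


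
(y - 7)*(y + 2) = y^2 - 5*y - 14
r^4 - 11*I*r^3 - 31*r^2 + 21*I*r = r*(r - 7*I)*(r - 3*I)*(r - I)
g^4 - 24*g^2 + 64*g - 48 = (g - 2)^3*(g + 6)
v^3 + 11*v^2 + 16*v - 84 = (v - 2)*(v + 6)*(v + 7)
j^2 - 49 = (j - 7)*(j + 7)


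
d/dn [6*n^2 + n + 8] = 12*n + 1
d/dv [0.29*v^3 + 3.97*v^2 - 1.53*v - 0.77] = 0.87*v^2 + 7.94*v - 1.53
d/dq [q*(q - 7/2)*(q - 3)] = 3*q^2 - 13*q + 21/2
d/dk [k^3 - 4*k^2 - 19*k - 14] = 3*k^2 - 8*k - 19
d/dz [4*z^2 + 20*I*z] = 8*z + 20*I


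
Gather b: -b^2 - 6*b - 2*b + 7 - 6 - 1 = -b^2 - 8*b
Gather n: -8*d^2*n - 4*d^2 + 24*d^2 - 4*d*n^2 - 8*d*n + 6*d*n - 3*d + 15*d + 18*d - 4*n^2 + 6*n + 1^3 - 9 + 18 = 20*d^2 + 30*d + n^2*(-4*d - 4) + n*(-8*d^2 - 2*d + 6) + 10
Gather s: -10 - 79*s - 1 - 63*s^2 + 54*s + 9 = -63*s^2 - 25*s - 2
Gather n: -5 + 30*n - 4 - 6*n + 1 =24*n - 8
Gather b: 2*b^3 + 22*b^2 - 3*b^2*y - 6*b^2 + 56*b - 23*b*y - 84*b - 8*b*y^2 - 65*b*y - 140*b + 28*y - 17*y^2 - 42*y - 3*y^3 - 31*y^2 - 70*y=2*b^3 + b^2*(16 - 3*y) + b*(-8*y^2 - 88*y - 168) - 3*y^3 - 48*y^2 - 84*y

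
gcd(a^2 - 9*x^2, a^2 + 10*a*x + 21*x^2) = a + 3*x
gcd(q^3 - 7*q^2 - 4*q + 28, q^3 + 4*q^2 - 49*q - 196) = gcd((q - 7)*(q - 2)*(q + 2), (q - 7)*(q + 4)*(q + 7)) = q - 7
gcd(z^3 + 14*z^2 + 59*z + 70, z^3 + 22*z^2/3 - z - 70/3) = z^2 + 9*z + 14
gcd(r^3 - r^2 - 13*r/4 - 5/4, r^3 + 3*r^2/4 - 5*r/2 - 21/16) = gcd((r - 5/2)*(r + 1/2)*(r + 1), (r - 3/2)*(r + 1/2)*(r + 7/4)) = r + 1/2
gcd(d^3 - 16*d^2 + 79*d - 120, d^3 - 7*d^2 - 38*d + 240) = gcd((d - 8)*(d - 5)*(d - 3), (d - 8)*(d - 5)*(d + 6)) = d^2 - 13*d + 40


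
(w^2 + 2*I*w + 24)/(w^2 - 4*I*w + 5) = (w^2 + 2*I*w + 24)/(w^2 - 4*I*w + 5)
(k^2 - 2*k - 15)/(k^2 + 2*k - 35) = (k + 3)/(k + 7)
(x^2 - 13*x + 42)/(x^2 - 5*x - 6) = (x - 7)/(x + 1)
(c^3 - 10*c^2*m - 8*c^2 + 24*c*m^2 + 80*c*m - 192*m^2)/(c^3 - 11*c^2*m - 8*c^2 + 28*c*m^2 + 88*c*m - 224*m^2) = (c - 6*m)/(c - 7*m)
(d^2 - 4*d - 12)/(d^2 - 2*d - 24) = (d + 2)/(d + 4)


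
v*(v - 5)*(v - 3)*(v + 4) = v^4 - 4*v^3 - 17*v^2 + 60*v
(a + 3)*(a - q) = a^2 - a*q + 3*a - 3*q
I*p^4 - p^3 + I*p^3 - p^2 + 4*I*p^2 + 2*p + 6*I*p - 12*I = (p + 2)*(p - 2*I)*(p + 3*I)*(I*p - I)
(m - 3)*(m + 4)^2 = m^3 + 5*m^2 - 8*m - 48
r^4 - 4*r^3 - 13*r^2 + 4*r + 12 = (r - 6)*(r - 1)*(r + 1)*(r + 2)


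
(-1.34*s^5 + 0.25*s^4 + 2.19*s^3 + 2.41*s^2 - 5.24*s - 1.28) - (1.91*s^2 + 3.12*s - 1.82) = -1.34*s^5 + 0.25*s^4 + 2.19*s^3 + 0.5*s^2 - 8.36*s + 0.54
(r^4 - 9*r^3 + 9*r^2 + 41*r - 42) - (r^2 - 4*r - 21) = r^4 - 9*r^3 + 8*r^2 + 45*r - 21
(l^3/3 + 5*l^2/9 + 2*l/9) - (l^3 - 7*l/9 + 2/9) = -2*l^3/3 + 5*l^2/9 + l - 2/9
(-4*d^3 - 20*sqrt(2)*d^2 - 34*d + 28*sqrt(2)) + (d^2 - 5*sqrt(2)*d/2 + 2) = -4*d^3 - 20*sqrt(2)*d^2 + d^2 - 34*d - 5*sqrt(2)*d/2 + 2 + 28*sqrt(2)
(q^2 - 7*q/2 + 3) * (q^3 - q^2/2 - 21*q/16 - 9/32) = q^5 - 4*q^4 + 55*q^3/16 + 45*q^2/16 - 189*q/64 - 27/32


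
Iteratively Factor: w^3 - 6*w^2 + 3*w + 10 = (w - 5)*(w^2 - w - 2) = (w - 5)*(w - 2)*(w + 1)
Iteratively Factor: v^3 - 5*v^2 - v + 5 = (v - 1)*(v^2 - 4*v - 5) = (v - 5)*(v - 1)*(v + 1)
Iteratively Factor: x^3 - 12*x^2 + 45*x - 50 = (x - 2)*(x^2 - 10*x + 25) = (x - 5)*(x - 2)*(x - 5)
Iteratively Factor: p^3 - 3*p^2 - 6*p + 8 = (p - 1)*(p^2 - 2*p - 8) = (p - 1)*(p + 2)*(p - 4)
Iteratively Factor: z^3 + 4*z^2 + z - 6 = (z + 3)*(z^2 + z - 2) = (z + 2)*(z + 3)*(z - 1)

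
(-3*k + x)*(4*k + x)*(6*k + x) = -72*k^3 - 6*k^2*x + 7*k*x^2 + x^3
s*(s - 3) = s^2 - 3*s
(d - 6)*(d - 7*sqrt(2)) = d^2 - 7*sqrt(2)*d - 6*d + 42*sqrt(2)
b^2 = b^2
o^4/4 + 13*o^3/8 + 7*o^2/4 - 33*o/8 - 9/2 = (o/4 + 1)*(o - 3/2)*(o + 1)*(o + 3)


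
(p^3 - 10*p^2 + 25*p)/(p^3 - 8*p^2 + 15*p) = (p - 5)/(p - 3)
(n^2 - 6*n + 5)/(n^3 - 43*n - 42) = (-n^2 + 6*n - 5)/(-n^3 + 43*n + 42)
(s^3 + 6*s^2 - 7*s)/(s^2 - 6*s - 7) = s*(-s^2 - 6*s + 7)/(-s^2 + 6*s + 7)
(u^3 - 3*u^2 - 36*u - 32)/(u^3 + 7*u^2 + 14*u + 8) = (u - 8)/(u + 2)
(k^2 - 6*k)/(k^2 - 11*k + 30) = k/(k - 5)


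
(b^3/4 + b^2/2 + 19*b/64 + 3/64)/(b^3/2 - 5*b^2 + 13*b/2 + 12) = (16*b^2 + 16*b + 3)/(32*(b^2 - 11*b + 24))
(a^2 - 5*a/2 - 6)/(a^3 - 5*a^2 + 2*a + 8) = (a + 3/2)/(a^2 - a - 2)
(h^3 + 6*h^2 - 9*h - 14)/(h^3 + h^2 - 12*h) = (h^3 + 6*h^2 - 9*h - 14)/(h*(h^2 + h - 12))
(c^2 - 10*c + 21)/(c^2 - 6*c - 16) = (-c^2 + 10*c - 21)/(-c^2 + 6*c + 16)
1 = 1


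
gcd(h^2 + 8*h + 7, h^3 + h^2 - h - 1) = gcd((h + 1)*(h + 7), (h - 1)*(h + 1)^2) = h + 1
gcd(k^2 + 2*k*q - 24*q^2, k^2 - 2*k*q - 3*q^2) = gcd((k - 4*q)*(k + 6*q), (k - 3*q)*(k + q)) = 1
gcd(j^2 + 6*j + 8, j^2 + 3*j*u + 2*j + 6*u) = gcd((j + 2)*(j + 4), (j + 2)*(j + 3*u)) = j + 2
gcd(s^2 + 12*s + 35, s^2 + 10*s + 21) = s + 7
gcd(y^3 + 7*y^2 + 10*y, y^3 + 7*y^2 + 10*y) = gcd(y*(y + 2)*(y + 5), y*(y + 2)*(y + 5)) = y^3 + 7*y^2 + 10*y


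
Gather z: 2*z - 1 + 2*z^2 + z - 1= 2*z^2 + 3*z - 2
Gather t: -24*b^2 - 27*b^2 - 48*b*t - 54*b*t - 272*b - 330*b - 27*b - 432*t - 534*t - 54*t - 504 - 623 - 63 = -51*b^2 - 629*b + t*(-102*b - 1020) - 1190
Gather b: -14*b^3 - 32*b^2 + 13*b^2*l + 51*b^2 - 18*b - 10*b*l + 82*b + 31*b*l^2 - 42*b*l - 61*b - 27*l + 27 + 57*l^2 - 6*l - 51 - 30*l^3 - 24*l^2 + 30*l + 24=-14*b^3 + b^2*(13*l + 19) + b*(31*l^2 - 52*l + 3) - 30*l^3 + 33*l^2 - 3*l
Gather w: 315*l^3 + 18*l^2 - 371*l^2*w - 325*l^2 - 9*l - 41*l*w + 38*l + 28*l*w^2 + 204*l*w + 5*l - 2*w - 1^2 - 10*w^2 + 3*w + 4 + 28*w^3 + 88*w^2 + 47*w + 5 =315*l^3 - 307*l^2 + 34*l + 28*w^3 + w^2*(28*l + 78) + w*(-371*l^2 + 163*l + 48) + 8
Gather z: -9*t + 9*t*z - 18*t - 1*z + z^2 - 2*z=-27*t + z^2 + z*(9*t - 3)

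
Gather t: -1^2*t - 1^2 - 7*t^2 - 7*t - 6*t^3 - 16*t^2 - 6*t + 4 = -6*t^3 - 23*t^2 - 14*t + 3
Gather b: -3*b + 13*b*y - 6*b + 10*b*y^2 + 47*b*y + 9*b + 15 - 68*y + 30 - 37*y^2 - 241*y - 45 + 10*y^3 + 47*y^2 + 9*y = b*(10*y^2 + 60*y) + 10*y^3 + 10*y^2 - 300*y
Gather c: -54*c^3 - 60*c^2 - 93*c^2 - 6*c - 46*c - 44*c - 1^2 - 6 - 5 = -54*c^3 - 153*c^2 - 96*c - 12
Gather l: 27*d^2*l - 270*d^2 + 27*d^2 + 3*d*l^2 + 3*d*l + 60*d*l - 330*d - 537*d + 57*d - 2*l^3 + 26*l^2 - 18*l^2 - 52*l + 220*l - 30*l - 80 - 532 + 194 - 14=-243*d^2 - 810*d - 2*l^3 + l^2*(3*d + 8) + l*(27*d^2 + 63*d + 138) - 432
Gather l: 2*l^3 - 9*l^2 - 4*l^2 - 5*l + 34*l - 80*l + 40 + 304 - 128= 2*l^3 - 13*l^2 - 51*l + 216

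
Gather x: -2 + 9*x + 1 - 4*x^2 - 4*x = -4*x^2 + 5*x - 1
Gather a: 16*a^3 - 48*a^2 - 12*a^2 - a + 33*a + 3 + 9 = 16*a^3 - 60*a^2 + 32*a + 12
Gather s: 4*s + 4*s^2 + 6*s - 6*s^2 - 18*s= -2*s^2 - 8*s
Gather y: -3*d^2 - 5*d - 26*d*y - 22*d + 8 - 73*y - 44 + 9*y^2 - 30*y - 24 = -3*d^2 - 27*d + 9*y^2 + y*(-26*d - 103) - 60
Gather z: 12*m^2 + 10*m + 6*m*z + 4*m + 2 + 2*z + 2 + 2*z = 12*m^2 + 14*m + z*(6*m + 4) + 4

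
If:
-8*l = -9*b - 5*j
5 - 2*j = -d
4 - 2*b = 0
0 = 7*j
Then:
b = 2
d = -5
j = 0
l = 9/4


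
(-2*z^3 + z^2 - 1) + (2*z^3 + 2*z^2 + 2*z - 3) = 3*z^2 + 2*z - 4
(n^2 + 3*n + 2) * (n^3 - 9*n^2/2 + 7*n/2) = n^5 - 3*n^4/2 - 8*n^3 + 3*n^2/2 + 7*n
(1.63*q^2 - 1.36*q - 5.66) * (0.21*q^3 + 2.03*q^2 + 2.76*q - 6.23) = 0.3423*q^5 + 3.0233*q^4 + 0.549399999999999*q^3 - 25.3983*q^2 - 7.1488*q + 35.2618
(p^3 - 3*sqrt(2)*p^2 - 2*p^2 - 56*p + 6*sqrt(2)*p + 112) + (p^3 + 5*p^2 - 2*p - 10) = 2*p^3 - 3*sqrt(2)*p^2 + 3*p^2 - 58*p + 6*sqrt(2)*p + 102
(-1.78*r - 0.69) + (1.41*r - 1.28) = -0.37*r - 1.97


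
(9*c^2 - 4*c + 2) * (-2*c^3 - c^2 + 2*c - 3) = -18*c^5 - c^4 + 18*c^3 - 37*c^2 + 16*c - 6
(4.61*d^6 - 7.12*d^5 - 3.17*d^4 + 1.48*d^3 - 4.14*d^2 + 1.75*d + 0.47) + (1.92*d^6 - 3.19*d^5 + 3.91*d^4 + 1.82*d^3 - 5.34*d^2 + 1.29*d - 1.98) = 6.53*d^6 - 10.31*d^5 + 0.74*d^4 + 3.3*d^3 - 9.48*d^2 + 3.04*d - 1.51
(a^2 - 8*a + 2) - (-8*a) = a^2 + 2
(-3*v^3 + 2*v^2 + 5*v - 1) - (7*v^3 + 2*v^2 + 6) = -10*v^3 + 5*v - 7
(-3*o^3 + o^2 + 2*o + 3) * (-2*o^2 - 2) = 6*o^5 - 2*o^4 + 2*o^3 - 8*o^2 - 4*o - 6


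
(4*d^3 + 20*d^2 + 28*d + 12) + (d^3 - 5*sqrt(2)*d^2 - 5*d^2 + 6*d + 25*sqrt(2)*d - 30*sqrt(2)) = 5*d^3 - 5*sqrt(2)*d^2 + 15*d^2 + 34*d + 25*sqrt(2)*d - 30*sqrt(2) + 12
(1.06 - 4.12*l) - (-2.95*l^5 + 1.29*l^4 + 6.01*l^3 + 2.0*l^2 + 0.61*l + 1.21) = 2.95*l^5 - 1.29*l^4 - 6.01*l^3 - 2.0*l^2 - 4.73*l - 0.15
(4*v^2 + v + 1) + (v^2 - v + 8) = 5*v^2 + 9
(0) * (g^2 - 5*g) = 0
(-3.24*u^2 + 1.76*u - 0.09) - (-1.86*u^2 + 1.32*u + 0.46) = -1.38*u^2 + 0.44*u - 0.55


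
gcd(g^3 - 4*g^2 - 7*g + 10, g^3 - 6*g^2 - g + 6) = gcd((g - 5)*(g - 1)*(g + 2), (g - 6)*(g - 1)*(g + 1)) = g - 1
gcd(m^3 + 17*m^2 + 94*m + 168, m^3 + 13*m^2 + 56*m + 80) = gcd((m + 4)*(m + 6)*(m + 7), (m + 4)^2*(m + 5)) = m + 4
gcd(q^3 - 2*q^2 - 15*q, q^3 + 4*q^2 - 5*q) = q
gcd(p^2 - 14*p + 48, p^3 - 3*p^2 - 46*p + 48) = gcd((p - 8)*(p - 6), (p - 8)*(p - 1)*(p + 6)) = p - 8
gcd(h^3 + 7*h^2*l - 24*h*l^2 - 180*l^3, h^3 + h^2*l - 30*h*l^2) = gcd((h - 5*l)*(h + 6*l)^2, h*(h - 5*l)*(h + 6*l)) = h^2 + h*l - 30*l^2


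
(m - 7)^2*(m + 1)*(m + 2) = m^4 - 11*m^3 + 9*m^2 + 119*m + 98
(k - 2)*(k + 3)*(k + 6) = k^3 + 7*k^2 - 36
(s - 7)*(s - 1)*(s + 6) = s^3 - 2*s^2 - 41*s + 42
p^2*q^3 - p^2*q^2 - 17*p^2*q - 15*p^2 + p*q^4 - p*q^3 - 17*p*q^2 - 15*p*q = (p + q)*(q - 5)*(q + 3)*(p*q + p)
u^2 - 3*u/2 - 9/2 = (u - 3)*(u + 3/2)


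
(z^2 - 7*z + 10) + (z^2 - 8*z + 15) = 2*z^2 - 15*z + 25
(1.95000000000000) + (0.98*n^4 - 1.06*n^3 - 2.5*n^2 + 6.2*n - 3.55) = 0.98*n^4 - 1.06*n^3 - 2.5*n^2 + 6.2*n - 1.6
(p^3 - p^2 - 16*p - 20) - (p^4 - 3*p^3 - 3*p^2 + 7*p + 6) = -p^4 + 4*p^3 + 2*p^2 - 23*p - 26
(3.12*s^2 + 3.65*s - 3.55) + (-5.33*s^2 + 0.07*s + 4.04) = -2.21*s^2 + 3.72*s + 0.49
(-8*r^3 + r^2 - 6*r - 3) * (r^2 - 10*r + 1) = -8*r^5 + 81*r^4 - 24*r^3 + 58*r^2 + 24*r - 3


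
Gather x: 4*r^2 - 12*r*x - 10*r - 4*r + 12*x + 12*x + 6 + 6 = 4*r^2 - 14*r + x*(24 - 12*r) + 12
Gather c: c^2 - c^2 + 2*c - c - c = 0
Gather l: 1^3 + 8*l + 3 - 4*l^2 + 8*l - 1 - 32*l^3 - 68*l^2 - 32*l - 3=-32*l^3 - 72*l^2 - 16*l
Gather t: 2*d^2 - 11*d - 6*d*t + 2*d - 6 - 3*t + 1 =2*d^2 - 9*d + t*(-6*d - 3) - 5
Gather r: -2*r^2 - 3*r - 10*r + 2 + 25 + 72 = -2*r^2 - 13*r + 99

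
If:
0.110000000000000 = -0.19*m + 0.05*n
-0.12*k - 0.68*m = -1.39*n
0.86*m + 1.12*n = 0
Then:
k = 7.01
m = -0.48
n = 0.37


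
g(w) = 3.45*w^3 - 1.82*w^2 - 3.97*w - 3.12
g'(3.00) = 78.26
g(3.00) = 61.74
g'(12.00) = 1442.75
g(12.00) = 5648.76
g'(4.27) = 169.20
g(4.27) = 215.34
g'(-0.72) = 4.02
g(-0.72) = -2.49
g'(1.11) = 4.74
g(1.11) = -5.05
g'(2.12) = 34.83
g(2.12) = 13.16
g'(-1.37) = 20.44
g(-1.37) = -9.97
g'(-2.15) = 51.70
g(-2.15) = -37.28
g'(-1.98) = 43.81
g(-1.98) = -29.17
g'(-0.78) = 5.17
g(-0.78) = -2.77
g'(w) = 10.35*w^2 - 3.64*w - 3.97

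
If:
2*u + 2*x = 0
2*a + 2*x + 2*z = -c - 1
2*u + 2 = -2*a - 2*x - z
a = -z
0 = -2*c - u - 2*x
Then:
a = -2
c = 1/3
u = 2/3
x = -2/3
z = 2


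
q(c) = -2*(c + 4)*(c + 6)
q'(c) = -4*c - 20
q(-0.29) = -42.37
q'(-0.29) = -18.84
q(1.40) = -79.92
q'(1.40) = -25.60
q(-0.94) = -30.97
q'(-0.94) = -16.24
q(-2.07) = -15.17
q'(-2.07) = -11.72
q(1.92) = -93.77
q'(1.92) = -27.68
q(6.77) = -275.07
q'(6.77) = -47.08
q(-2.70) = -8.58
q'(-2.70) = -9.20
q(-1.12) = -28.11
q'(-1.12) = -15.52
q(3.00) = -126.00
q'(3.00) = -32.00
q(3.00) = -126.00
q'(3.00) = -32.00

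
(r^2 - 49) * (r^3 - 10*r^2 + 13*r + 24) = r^5 - 10*r^4 - 36*r^3 + 514*r^2 - 637*r - 1176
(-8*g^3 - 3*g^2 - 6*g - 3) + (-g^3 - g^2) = -9*g^3 - 4*g^2 - 6*g - 3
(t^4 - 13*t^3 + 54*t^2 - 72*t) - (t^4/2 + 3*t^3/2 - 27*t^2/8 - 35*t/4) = t^4/2 - 29*t^3/2 + 459*t^2/8 - 253*t/4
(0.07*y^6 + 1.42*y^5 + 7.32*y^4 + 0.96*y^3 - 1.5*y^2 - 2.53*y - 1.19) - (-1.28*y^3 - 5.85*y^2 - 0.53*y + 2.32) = 0.07*y^6 + 1.42*y^5 + 7.32*y^4 + 2.24*y^3 + 4.35*y^2 - 2.0*y - 3.51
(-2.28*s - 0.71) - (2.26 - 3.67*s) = 1.39*s - 2.97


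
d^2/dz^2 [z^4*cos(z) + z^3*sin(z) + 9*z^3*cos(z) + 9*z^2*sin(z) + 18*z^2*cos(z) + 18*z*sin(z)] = -z^4*cos(z) - 9*sqrt(2)*z^3*sin(z + pi/4) - 63*z^2*sin(z) - 84*z*sin(z) + 90*z*cos(z) + 18*sin(z) + 72*cos(z)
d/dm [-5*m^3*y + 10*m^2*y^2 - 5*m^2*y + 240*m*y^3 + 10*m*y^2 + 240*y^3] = 5*y*(-3*m^2 + 4*m*y - 2*m + 48*y^2 + 2*y)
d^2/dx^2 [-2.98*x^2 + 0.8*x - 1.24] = -5.96000000000000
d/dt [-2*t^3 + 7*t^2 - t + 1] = -6*t^2 + 14*t - 1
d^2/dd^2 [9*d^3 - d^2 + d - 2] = 54*d - 2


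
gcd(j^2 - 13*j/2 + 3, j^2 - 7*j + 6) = j - 6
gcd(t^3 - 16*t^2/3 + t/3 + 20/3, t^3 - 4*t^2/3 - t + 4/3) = t^2 - t/3 - 4/3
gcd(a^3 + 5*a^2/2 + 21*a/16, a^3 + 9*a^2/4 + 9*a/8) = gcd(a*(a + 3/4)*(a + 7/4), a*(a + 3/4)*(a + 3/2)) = a^2 + 3*a/4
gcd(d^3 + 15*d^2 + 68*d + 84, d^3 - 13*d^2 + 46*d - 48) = 1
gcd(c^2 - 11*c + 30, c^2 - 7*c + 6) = c - 6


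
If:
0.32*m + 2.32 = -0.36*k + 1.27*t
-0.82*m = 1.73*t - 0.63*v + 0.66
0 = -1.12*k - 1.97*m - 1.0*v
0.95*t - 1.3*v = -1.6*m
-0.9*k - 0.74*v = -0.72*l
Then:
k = -13.07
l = -10.87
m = 4.73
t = -0.69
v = 5.32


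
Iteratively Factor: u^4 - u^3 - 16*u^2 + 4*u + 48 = (u + 2)*(u^3 - 3*u^2 - 10*u + 24) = (u - 2)*(u + 2)*(u^2 - u - 12) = (u - 4)*(u - 2)*(u + 2)*(u + 3)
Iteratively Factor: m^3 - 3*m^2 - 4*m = (m + 1)*(m^2 - 4*m) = m*(m + 1)*(m - 4)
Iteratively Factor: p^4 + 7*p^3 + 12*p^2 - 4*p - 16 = (p + 2)*(p^3 + 5*p^2 + 2*p - 8) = (p + 2)*(p + 4)*(p^2 + p - 2) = (p + 2)^2*(p + 4)*(p - 1)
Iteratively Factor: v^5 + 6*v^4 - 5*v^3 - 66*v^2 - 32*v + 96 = (v + 4)*(v^4 + 2*v^3 - 13*v^2 - 14*v + 24) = (v + 2)*(v + 4)*(v^3 - 13*v + 12) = (v + 2)*(v + 4)^2*(v^2 - 4*v + 3) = (v - 1)*(v + 2)*(v + 4)^2*(v - 3)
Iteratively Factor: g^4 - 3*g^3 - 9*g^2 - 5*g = (g + 1)*(g^3 - 4*g^2 - 5*g) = g*(g + 1)*(g^2 - 4*g - 5) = g*(g + 1)^2*(g - 5)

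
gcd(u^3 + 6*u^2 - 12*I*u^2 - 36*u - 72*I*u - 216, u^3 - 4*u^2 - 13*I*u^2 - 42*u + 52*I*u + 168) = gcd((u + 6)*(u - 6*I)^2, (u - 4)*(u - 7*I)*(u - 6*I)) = u - 6*I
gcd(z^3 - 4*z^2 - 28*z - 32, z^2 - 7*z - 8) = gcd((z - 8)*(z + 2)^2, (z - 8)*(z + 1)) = z - 8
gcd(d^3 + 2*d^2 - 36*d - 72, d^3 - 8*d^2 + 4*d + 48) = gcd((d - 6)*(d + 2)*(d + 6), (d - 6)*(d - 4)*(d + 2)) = d^2 - 4*d - 12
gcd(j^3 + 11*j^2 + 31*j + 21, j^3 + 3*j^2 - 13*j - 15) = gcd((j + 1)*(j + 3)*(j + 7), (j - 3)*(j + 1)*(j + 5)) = j + 1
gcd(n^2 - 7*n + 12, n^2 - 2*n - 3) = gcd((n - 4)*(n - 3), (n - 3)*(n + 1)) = n - 3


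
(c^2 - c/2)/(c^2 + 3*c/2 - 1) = c/(c + 2)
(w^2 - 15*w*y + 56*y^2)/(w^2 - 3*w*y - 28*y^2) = (w - 8*y)/(w + 4*y)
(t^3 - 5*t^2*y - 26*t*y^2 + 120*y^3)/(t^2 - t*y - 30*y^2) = t - 4*y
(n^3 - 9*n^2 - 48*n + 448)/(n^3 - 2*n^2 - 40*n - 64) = (n^2 - n - 56)/(n^2 + 6*n + 8)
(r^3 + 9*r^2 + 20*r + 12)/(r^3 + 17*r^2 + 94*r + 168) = (r^2 + 3*r + 2)/(r^2 + 11*r + 28)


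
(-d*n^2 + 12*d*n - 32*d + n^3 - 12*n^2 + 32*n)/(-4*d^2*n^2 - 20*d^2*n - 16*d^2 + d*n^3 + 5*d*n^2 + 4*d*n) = (d*n^2 - 12*d*n + 32*d - n^3 + 12*n^2 - 32*n)/(d*(4*d*n^2 + 20*d*n + 16*d - n^3 - 5*n^2 - 4*n))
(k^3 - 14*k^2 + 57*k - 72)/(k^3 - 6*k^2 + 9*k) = (k - 8)/k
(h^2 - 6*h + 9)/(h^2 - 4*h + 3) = (h - 3)/(h - 1)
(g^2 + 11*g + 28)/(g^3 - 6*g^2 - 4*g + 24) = (g^2 + 11*g + 28)/(g^3 - 6*g^2 - 4*g + 24)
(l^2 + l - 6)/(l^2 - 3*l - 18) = (l - 2)/(l - 6)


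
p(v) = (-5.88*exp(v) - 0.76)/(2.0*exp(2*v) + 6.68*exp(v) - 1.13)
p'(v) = (-5.88*exp(v) - 0.76)*(-4.0*exp(2*v) - 6.68*exp(v))/(2.0*exp(2*v) + 6.68*exp(v) - 1.13)^2 - 5.88*exp(v)/(2.0*exp(2*v) + 6.68*exp(v) - 1.13) = (11.76*exp(2*v) + 3.04*exp(v) + 11.7212)*exp(v)/(4.0*exp(4*v) + 26.72*exp(3*v) + 40.1024*exp(2*v) - 15.0968*exp(v) + 1.2769)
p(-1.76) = -22.58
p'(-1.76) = 351.94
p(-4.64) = 0.77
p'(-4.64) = 0.10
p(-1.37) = -3.24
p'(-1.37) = 6.94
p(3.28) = -0.10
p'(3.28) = 0.09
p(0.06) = -0.85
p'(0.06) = 0.44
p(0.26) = -0.77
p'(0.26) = 0.39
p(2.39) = -0.21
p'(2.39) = 0.16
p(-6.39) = 0.69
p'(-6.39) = 0.02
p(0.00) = -0.88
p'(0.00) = 0.47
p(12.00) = 0.00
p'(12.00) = 0.00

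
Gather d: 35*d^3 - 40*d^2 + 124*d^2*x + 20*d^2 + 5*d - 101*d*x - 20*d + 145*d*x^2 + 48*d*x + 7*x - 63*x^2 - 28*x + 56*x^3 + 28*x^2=35*d^3 + d^2*(124*x - 20) + d*(145*x^2 - 53*x - 15) + 56*x^3 - 35*x^2 - 21*x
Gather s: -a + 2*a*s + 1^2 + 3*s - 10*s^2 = -a - 10*s^2 + s*(2*a + 3) + 1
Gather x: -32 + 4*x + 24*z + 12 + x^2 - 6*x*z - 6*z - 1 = x^2 + x*(4 - 6*z) + 18*z - 21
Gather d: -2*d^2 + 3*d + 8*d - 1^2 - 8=-2*d^2 + 11*d - 9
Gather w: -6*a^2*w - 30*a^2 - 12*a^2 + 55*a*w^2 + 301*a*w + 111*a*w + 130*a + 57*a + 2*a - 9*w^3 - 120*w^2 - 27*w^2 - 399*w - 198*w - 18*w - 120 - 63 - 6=-42*a^2 + 189*a - 9*w^3 + w^2*(55*a - 147) + w*(-6*a^2 + 412*a - 615) - 189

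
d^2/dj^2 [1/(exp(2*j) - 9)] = 4*(exp(2*j) + 9)*exp(2*j)/(exp(2*j) - 9)^3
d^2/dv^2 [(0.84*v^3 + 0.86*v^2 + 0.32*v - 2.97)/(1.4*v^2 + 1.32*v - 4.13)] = (-3.5527136788005e-15*v^4 + 10.716832*v^3 - 32.568144*v^2 + 64.136856*v - 11.868044)/(2.744*v^6 + 7.7616*v^5 - 16.96632*v^4 - 43.493472*v^3 + 50.050644*v^2 + 67.545324*v - 70.444997)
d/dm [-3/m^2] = 6/m^3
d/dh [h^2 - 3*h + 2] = 2*h - 3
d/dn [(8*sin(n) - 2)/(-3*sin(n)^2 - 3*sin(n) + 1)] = 2*(12*sin(n)^2 - 6*sin(n) + 1)*cos(n)/(3*sin(n)^2 + 3*sin(n) - 1)^2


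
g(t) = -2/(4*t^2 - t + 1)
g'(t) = -2*(1 - 8*t)/(4*t^2 - t + 1)^2 = 2*(8*t - 1)/(4*t^2 - t + 1)^2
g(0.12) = -2.13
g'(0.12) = -0.09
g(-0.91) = -0.38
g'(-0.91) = -0.61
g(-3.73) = -0.03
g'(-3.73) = -0.02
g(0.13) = -2.13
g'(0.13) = 0.09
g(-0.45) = -0.88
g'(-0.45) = -1.80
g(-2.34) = -0.08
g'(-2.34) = -0.06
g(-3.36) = -0.04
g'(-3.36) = -0.02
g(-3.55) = -0.04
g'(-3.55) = -0.02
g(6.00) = -0.01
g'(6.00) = 0.00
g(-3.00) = -0.05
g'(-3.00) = -0.03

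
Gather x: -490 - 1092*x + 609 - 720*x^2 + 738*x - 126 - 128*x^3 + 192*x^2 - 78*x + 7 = -128*x^3 - 528*x^2 - 432*x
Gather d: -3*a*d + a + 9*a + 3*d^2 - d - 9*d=10*a + 3*d^2 + d*(-3*a - 10)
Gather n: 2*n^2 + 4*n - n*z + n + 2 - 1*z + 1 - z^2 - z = 2*n^2 + n*(5 - z) - z^2 - 2*z + 3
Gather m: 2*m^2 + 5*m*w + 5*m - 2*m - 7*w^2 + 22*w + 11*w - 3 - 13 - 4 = 2*m^2 + m*(5*w + 3) - 7*w^2 + 33*w - 20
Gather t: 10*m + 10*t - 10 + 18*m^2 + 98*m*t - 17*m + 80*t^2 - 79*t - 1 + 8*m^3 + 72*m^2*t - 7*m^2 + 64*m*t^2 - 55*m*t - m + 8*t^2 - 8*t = 8*m^3 + 11*m^2 - 8*m + t^2*(64*m + 88) + t*(72*m^2 + 43*m - 77) - 11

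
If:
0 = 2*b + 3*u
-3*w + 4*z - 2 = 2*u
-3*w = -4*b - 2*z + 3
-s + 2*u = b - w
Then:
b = 3*z/4 + 3/8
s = -z/12 - 11/8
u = -z/2 - 1/4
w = 5*z/3 - 1/2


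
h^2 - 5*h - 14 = (h - 7)*(h + 2)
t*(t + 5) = t^2 + 5*t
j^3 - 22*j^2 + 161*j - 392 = (j - 8)*(j - 7)^2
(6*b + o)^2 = 36*b^2 + 12*b*o + o^2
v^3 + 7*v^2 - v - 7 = (v - 1)*(v + 1)*(v + 7)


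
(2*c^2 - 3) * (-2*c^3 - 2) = -4*c^5 + 6*c^3 - 4*c^2 + 6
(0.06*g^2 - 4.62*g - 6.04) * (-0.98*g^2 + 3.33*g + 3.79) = -0.0588*g^4 + 4.7274*g^3 - 9.238*g^2 - 37.623*g - 22.8916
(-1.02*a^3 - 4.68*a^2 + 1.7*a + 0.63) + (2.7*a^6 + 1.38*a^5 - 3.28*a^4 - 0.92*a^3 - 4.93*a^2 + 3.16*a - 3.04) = 2.7*a^6 + 1.38*a^5 - 3.28*a^4 - 1.94*a^3 - 9.61*a^2 + 4.86*a - 2.41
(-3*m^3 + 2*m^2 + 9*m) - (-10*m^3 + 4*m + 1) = 7*m^3 + 2*m^2 + 5*m - 1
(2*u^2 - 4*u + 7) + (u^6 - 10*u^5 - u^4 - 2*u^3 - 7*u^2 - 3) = u^6 - 10*u^5 - u^4 - 2*u^3 - 5*u^2 - 4*u + 4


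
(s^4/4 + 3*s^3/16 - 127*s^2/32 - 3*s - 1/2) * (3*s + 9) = 3*s^5/4 + 45*s^4/16 - 327*s^3/32 - 1431*s^2/32 - 57*s/2 - 9/2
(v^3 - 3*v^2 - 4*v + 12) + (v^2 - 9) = v^3 - 2*v^2 - 4*v + 3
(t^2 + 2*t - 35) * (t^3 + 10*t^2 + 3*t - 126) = t^5 + 12*t^4 - 12*t^3 - 470*t^2 - 357*t + 4410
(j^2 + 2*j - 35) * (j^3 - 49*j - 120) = j^5 + 2*j^4 - 84*j^3 - 218*j^2 + 1475*j + 4200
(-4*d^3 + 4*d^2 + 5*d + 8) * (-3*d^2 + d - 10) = 12*d^5 - 16*d^4 + 29*d^3 - 59*d^2 - 42*d - 80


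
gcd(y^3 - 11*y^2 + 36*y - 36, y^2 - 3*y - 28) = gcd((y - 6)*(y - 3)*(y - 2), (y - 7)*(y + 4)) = 1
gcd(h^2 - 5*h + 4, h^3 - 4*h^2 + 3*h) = h - 1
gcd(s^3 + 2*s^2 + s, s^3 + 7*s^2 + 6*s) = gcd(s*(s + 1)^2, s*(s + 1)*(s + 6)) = s^2 + s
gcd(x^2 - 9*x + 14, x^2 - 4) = x - 2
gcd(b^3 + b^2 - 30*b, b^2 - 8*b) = b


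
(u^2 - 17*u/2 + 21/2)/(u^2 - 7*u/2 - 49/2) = (2*u - 3)/(2*u + 7)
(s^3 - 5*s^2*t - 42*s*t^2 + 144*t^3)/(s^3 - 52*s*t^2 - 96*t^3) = (s - 3*t)/(s + 2*t)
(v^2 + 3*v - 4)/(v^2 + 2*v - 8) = (v - 1)/(v - 2)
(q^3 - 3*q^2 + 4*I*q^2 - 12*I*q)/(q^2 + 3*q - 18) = q*(q + 4*I)/(q + 6)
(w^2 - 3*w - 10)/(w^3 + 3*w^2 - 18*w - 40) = (w - 5)/(w^2 + w - 20)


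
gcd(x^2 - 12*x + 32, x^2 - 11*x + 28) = x - 4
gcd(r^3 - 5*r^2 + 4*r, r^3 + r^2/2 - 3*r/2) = r^2 - r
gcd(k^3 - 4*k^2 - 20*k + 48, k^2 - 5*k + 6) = k - 2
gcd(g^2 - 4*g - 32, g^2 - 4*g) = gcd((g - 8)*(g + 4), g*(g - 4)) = 1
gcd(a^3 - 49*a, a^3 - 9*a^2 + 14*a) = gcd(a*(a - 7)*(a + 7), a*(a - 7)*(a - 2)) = a^2 - 7*a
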